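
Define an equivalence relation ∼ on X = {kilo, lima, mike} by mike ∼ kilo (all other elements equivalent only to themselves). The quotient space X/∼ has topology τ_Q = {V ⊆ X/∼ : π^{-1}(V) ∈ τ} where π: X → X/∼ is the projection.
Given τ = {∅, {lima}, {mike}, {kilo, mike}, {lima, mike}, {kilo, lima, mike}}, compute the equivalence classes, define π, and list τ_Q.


X/∼ = {[kilo=mike], [lima]}; |τ_Q| = 4.

Equivalence classes: [kilo=mike], [lima].
Quotient map π: X → X/∼ sends kilo ↦ [kilo=mike], lima ↦ [lima], mike ↦ [kilo=mike].
For each subset V ⊆ X/∼, compute π^{-1}(V) ⊆ X and check whether π^{-1}(V) ∈ τ. V is open in τ_Q iff π^{-1}(V) ∈ τ.
  V = {}: π^{-1}(V) = ∅ ∈ τ ✓.
  V = {[kilo=mike]}: π^{-1}(V) = {kilo, mike} ∈ τ ✓.
  V = {[lima]}: π^{-1}(V) = {lima} ∈ τ ✓.
  V = {[kilo=mike], [lima]}: π^{-1}(V) = {kilo, lima, mike} ∈ τ ✓.
Open sets in the quotient: τ_Q = {{}, {[kilo=mike]}, {[lima]}, {[kilo=mike], [lima]}} (4 elements).


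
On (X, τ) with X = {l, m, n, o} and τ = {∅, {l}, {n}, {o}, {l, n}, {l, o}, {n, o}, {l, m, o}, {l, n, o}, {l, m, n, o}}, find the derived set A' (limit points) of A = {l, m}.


A' = {m}

For each x ∈ X, list the open sets U ∈ τ with x ∈ U, then check whether U ∩ (A ∖ {x}) ≠ ∅ for every such U.
  x = l: open {l} ∋ x has {l} ∩ (A ∖ {l}) = ∅, so x is NOT a limit point.
  x = m: opens ∋ x are {l, m, o}, {l, m, n, o}; each meets A ∖ {m}, so x IS a limit point.
  x = n: open {n} ∋ x has {n} ∩ (A ∖ {n}) = ∅, so x is NOT a limit point.
  x = o: open {o} ∋ x has {o} ∩ (A ∖ {o}) = ∅, so x is NOT a limit point.
Collecting: A' = {m}.


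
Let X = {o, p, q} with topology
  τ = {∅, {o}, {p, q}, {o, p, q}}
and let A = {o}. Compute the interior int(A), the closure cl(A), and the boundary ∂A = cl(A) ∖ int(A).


int(A) = {o}, cl(A) = {o}, ∂A = ∅.

Closed sets in (X, τ) are complements of opens:
  closed(X, τ) = {∅, {o}, {p, q}, {o, p, q}}.
int(A) = ⋃ {U ∈ τ : U ⊆ A}. Opens contained in A: ∅, {o}.
Taking the union of these: int(A) = {o}.
cl(A) = ⋂ {C closed : A ⊆ C}. Closed sets containing A: {o}, {o, p, q}.
Intersecting these: cl(A) = {o}.
∂A = cl(A) ∖ int(A) = {o} ∖ {o} = ∅.


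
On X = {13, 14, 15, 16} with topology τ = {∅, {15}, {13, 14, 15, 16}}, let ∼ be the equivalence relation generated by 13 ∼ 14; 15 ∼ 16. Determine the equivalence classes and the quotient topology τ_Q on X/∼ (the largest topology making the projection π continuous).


X/∼ = {[13=14], [15=16]}; |τ_Q| = 2.

Equivalence classes: [13=14], [15=16].
Quotient map π: X → X/∼ sends 13 ↦ [13=14], 14 ↦ [13=14], 15 ↦ [15=16], 16 ↦ [15=16].
For each subset V ⊆ X/∼, compute π^{-1}(V) ⊆ X and check whether π^{-1}(V) ∈ τ. V is open in τ_Q iff π^{-1}(V) ∈ τ.
  V = {}: π^{-1}(V) = ∅ ∈ τ ✓.
  V = {[13=14]}: π^{-1}(V) = {13, 14} ∉ τ ✗.
  V = {[15=16]}: π^{-1}(V) = {15, 16} ∉ τ ✗.
  V = {[13=14], [15=16]}: π^{-1}(V) = {13, 14, 15, 16} ∈ τ ✓.
Open sets in the quotient: τ_Q = {{}, {[13=14], [15=16]}} (2 elements).


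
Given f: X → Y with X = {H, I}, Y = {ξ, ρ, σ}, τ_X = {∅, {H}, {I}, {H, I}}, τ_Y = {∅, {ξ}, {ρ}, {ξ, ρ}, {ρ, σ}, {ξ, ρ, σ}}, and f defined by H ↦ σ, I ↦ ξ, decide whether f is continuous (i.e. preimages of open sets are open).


f IS continuous.

Compute f^{-1}(U) for each U ∈ τ_Y:
  U = ∅: f^{-1}(U) = ∅ ∈ τ_X ✓.
  U = {ξ}: f^{-1}(U) = {I} ∈ τ_X ✓.
  U = {ρ}: f^{-1}(U) = ∅ ∈ τ_X ✓.
  U = {ξ, ρ}: f^{-1}(U) = {I} ∈ τ_X ✓.
  U = {ρ, σ}: f^{-1}(U) = {H} ∈ τ_X ✓.
  U = {ξ, ρ, σ}: f^{-1}(U) = {H, I} ∈ τ_X ✓.
Every preimage lies in τ_X, so f IS continuous.


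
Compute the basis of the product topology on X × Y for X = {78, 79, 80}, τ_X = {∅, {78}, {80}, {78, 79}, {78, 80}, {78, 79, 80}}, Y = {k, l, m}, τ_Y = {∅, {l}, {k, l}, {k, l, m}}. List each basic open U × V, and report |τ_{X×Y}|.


Basis B = {∅ × ∅, {78} × {l}, {80} × {l}, {78} × {k, l}, {78, 79} × {l}, {78, 80} × {l}, {80} × {k, l}, {78} × {k, l, m}, {78, 79, 80} × {l}, {80} × {k, l, m}, {78, 79} × {k, l}, {78, 80} × {k, l}, {78, 79} × {k, l, m}, {78, 80} × {k, l, m}, {78, 79, 80} × {k, l}, {78, 79, 80} × {k, l, m}}; |τ_{X×Y}| = 40.

Enumerate products U × V with U ∈ τ_X, V ∈ τ_Y (deduplicated):
  ∅ × ∅ = {} (∅)
  {78} × {l} = {(78,l)}
  {80} × {l} = {(80,l)}
  {78} × {k, l} = {(78,k), (78,l)}
  {78, 79} × {l} = {(78,l), (79,l)}
  {78, 80} × {l} = {(78,l), (80,l)}
  {80} × {k, l} = {(80,k), (80,l)}
  {78} × {k, l, m} = {(78,k), (78,l), (78,m)}
  {78, 79, 80} × {l} = {(78,l), (79,l), (80,l)}
  {80} × {k, l, m} = {(80,k), (80,l), (80,m)}
  {78, 79} × {k, l} = {(78,k), (78,l), (79,k), (79,l)}
  {78, 80} × {k, l} = {(78,k), (78,l), (80,k), (80,l)}
  {78, 79} × {k, l, m} = {(78,k), (78,l), (78,m), (79,k), (79,l), (79,m)}
  {78, 80} × {k, l, m} = {(78,k), (78,l), (78,m), (80,k), (80,l), (80,m)}
  {78, 79, 80} × {k, l} = {(78,k), (78,l), (79,k), (79,l), (80,k), (80,l)}
  {78, 79, 80} × {k, l, m} = {(78,k), (78,l), (78,m), (79,k), (79,l), (79,m), (80,k), (80,l), (80,m)}
These 16 distinct sets form the basis B.
Close under arbitrary unions to get τ_{X×Y}; counting gives |τ_{X×Y}| = 40.


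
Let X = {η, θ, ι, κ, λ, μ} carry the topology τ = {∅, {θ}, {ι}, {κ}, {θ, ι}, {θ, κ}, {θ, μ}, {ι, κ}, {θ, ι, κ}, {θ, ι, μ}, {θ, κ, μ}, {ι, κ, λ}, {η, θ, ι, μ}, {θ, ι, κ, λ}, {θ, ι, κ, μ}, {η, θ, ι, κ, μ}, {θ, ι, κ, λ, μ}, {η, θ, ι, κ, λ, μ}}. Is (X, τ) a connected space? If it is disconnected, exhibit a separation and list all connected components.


(X, τ) is connected.

Find clopen sets (U ∈ τ with X ∖ U ∈ τ):
  U = ∅, X ∖ U = {η, θ, ι, κ, λ, μ} — both open, so U is clopen.
  U = {η, θ, ι, κ, λ, μ}, X ∖ U = ∅ — both open, so U is clopen.
Only trivial clopens (∅ and X) exist, so (X, τ) is connected.
Compute connected components by grouping points that agree on all clopens:
  component: {η, θ, ι, κ, λ, μ}


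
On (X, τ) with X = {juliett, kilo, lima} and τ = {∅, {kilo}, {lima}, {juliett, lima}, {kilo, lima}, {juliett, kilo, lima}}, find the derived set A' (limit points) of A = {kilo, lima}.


A' = {juliett}

For each x ∈ X, list the open sets U ∈ τ with x ∈ U, then check whether U ∩ (A ∖ {x}) ≠ ∅ for every such U.
  x = juliett: opens ∋ x are {juliett, lima}, {juliett, kilo, lima}; each meets A ∖ {juliett}, so x IS a limit point.
  x = kilo: open {kilo} ∋ x has {kilo} ∩ (A ∖ {kilo}) = ∅, so x is NOT a limit point.
  x = lima: open {lima} ∋ x has {lima} ∩ (A ∖ {lima}) = ∅, so x is NOT a limit point.
Collecting: A' = {juliett}.


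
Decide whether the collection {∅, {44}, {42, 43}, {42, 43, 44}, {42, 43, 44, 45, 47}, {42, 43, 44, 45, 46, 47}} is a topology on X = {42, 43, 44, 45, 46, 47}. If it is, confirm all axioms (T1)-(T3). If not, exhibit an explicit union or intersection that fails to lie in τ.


τ IS a topology on X.

Axiom (T1): ∅ ∈ τ? Yes; X ∈ τ? Yes.
Axiom (T2/T3): check pairwise unions and intersections of members of τ.
All pairwise intersections and unions checked — each lies in τ. Therefore τ satisfies (T1), (T2), (T3): it IS a topology on X.


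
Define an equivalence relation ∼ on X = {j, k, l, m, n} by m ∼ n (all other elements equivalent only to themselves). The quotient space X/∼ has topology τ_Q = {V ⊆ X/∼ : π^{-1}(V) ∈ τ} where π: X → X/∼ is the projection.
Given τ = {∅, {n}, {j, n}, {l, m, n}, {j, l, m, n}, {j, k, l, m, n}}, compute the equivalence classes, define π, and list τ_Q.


X/∼ = {[j], [k], [l], [m=n]}; |τ_Q| = 4.

Equivalence classes: [j], [k], [l], [m=n].
Quotient map π: X → X/∼ sends j ↦ [j], k ↦ [k], l ↦ [l], m ↦ [m=n], n ↦ [m=n].
For each subset V ⊆ X/∼, compute π^{-1}(V) ⊆ X and check whether π^{-1}(V) ∈ τ. V is open in τ_Q iff π^{-1}(V) ∈ τ.
  V = {}: π^{-1}(V) = ∅ ∈ τ ✓.
  V = {[j]}: π^{-1}(V) = {j} ∉ τ ✗.
  V = {[k]}: π^{-1}(V) = {k} ∉ τ ✗.
  V = {[j], [k]}: π^{-1}(V) = {j, k} ∉ τ ✗.
  V = {[l]}: π^{-1}(V) = {l} ∉ τ ✗.
  V = {[j], [l]}: π^{-1}(V) = {j, l} ∉ τ ✗.
  V = {[k], [l]}: π^{-1}(V) = {k, l} ∉ τ ✗.
  V = {[j], [k], [l]}: π^{-1}(V) = {j, k, l} ∉ τ ✗.
  V = {[m=n]}: π^{-1}(V) = {m, n} ∉ τ ✗.
  V = {[j], [m=n]}: π^{-1}(V) = {j, m, n} ∉ τ ✗.
  V = {[k], [m=n]}: π^{-1}(V) = {k, m, n} ∉ τ ✗.
  V = {[j], [k], [m=n]}: π^{-1}(V) = {j, k, m, n} ∉ τ ✗.
  V = {[l], [m=n]}: π^{-1}(V) = {l, m, n} ∈ τ ✓.
  V = {[j], [l], [m=n]}: π^{-1}(V) = {j, l, m, n} ∈ τ ✓.
  V = {[k], [l], [m=n]}: π^{-1}(V) = {k, l, m, n} ∉ τ ✗.
  V = {[j], [k], [l], [m=n]}: π^{-1}(V) = {j, k, l, m, n} ∈ τ ✓.
Open sets in the quotient: τ_Q = {{}, {[l], [m=n]}, {[j], [l], [m=n]}, {[j], [k], [l], [m=n]}} (4 elements).


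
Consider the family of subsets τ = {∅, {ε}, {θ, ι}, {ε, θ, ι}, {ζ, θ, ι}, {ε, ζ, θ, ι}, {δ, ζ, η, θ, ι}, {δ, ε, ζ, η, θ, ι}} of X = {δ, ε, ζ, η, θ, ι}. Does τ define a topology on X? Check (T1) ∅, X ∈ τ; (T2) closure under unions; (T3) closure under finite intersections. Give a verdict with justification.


τ IS a topology on X.

Axiom (T1): ∅ ∈ τ? Yes; X ∈ τ? Yes.
Axiom (T2/T3): check pairwise unions and intersections of members of τ.
All pairwise intersections and unions checked — each lies in τ. Therefore τ satisfies (T1), (T2), (T3): it IS a topology on X.


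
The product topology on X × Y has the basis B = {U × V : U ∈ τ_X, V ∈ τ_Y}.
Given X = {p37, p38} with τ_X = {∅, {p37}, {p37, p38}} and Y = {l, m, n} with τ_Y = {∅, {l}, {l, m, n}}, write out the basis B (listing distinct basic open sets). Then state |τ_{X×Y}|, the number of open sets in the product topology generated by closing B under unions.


Basis B = {∅ × ∅, {p37} × {l}, {p37, p38} × {l}, {p37} × {l, m, n}, {p37, p38} × {l, m, n}}; |τ_{X×Y}| = 6.

Enumerate products U × V with U ∈ τ_X, V ∈ τ_Y (deduplicated):
  ∅ × ∅ = {} (∅)
  {p37} × {l} = {(p37,l)}
  {p37, p38} × {l} = {(p37,l), (p38,l)}
  {p37} × {l, m, n} = {(p37,l), (p37,m), (p37,n)}
  {p37, p38} × {l, m, n} = {(p37,l), (p37,m), (p37,n), (p38,l), (p38,m), (p38,n)}
These 5 distinct sets form the basis B.
Close under arbitrary unions to get τ_{X×Y}; counting gives |τ_{X×Y}| = 6.


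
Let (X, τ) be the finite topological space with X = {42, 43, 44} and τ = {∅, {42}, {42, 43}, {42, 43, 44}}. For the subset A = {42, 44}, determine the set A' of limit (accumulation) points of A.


A' = {43, 44}

For each x ∈ X, list the open sets U ∈ τ with x ∈ U, then check whether U ∩ (A ∖ {x}) ≠ ∅ for every such U.
  x = 42: open {42} ∋ x has {42} ∩ (A ∖ {42}) = ∅, so x is NOT a limit point.
  x = 43: opens ∋ x are {42, 43}, {42, 43, 44}; each meets A ∖ {43}, so x IS a limit point.
  x = 44: opens ∋ x are {42, 43, 44}; each meets A ∖ {44}, so x IS a limit point.
Collecting: A' = {43, 44}.


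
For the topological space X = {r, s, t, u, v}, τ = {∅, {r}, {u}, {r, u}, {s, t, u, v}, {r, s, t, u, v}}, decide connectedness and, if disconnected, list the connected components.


(X, τ) is disconnected; components = [{r}, {s, t, u, v}].

Find clopen sets (U ∈ τ with X ∖ U ∈ τ):
  U = ∅, X ∖ U = {r, s, t, u, v} — both open, so U is clopen.
  U = {r}, X ∖ U = {s, t, u, v} — both open, so U is clopen.
  U = {s, t, u, v}, X ∖ U = {r} — both open, so U is clopen.
  U = {r, s, t, u, v}, X ∖ U = ∅ — both open, so U is clopen.
Nontrivial clopen(s) exist: e.g. {r}. So (X, τ) is disconnected.
Compute connected components by grouping points that agree on all clopens:
  component: {r}
  component: {s, t, u, v}


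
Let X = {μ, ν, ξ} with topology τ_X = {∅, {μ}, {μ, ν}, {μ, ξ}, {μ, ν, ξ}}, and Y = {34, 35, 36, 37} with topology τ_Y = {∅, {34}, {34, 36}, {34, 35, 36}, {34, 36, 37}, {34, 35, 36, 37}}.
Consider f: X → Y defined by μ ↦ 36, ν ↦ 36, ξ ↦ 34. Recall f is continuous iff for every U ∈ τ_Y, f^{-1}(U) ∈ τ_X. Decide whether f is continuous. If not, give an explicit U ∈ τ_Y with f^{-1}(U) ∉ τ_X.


f is NOT continuous.

Compute f^{-1}(U) for each U ∈ τ_Y:
  U = ∅: f^{-1}(U) = ∅ ∈ τ_X ✓.
  U = {34}: f^{-1}(U) = {ξ} ∉ τ_X ✗.
  U = {34, 36}: f^{-1}(U) = {μ, ν, ξ} ∈ τ_X ✓.
  U = {34, 35, 36}: f^{-1}(U) = {μ, ν, ξ} ∈ τ_X ✓.
  U = {34, 36, 37}: f^{-1}(U) = {μ, ν, ξ} ∈ τ_X ✓.
  U = {34, 35, 36, 37}: f^{-1}(U) = {μ, ν, ξ} ∈ τ_X ✓.
Found U = {34} with f^{-1}(U) = {ξ} not in τ_X. Therefore f is NOT continuous.


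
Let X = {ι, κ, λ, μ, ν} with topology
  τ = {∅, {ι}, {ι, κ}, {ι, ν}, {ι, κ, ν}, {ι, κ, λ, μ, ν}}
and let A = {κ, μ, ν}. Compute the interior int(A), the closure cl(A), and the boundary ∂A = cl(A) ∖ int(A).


int(A) = ∅, cl(A) = {κ, λ, μ, ν}, ∂A = {κ, λ, μ, ν}.

Closed sets in (X, τ) are complements of opens:
  closed(X, τ) = {∅, {λ, μ}, {κ, λ, μ}, {λ, μ, ν}, {κ, λ, μ, ν}, {ι, κ, λ, μ, ν}}.
int(A) = ⋃ {U ∈ τ : U ⊆ A}. Opens contained in A: ∅.
Taking the union of these: int(A) = ∅.
cl(A) = ⋂ {C closed : A ⊆ C}. Closed sets containing A: {κ, λ, μ, ν}, {ι, κ, λ, μ, ν}.
Intersecting these: cl(A) = {κ, λ, μ, ν}.
∂A = cl(A) ∖ int(A) = {κ, λ, μ, ν} ∖ ∅ = {κ, λ, μ, ν}.


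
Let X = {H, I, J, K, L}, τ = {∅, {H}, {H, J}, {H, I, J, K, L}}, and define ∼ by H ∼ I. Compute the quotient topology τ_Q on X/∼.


X/∼ = {[H=I], [J], [K], [L]}; |τ_Q| = 2.

Equivalence classes: [H=I], [J], [K], [L].
Quotient map π: X → X/∼ sends H ↦ [H=I], I ↦ [H=I], J ↦ [J], K ↦ [K], L ↦ [L].
For each subset V ⊆ X/∼, compute π^{-1}(V) ⊆ X and check whether π^{-1}(V) ∈ τ. V is open in τ_Q iff π^{-1}(V) ∈ τ.
  V = {}: π^{-1}(V) = ∅ ∈ τ ✓.
  V = {[H=I]}: π^{-1}(V) = {H, I} ∉ τ ✗.
  V = {[J]}: π^{-1}(V) = {J} ∉ τ ✗.
  V = {[H=I], [J]}: π^{-1}(V) = {H, I, J} ∉ τ ✗.
  V = {[K]}: π^{-1}(V) = {K} ∉ τ ✗.
  V = {[H=I], [K]}: π^{-1}(V) = {H, I, K} ∉ τ ✗.
  V = {[J], [K]}: π^{-1}(V) = {J, K} ∉ τ ✗.
  V = {[H=I], [J], [K]}: π^{-1}(V) = {H, I, J, K} ∉ τ ✗.
  V = {[L]}: π^{-1}(V) = {L} ∉ τ ✗.
  V = {[H=I], [L]}: π^{-1}(V) = {H, I, L} ∉ τ ✗.
  V = {[J], [L]}: π^{-1}(V) = {J, L} ∉ τ ✗.
  V = {[H=I], [J], [L]}: π^{-1}(V) = {H, I, J, L} ∉ τ ✗.
  V = {[K], [L]}: π^{-1}(V) = {K, L} ∉ τ ✗.
  V = {[H=I], [K], [L]}: π^{-1}(V) = {H, I, K, L} ∉ τ ✗.
  V = {[J], [K], [L]}: π^{-1}(V) = {J, K, L} ∉ τ ✗.
  V = {[H=I], [J], [K], [L]}: π^{-1}(V) = {H, I, J, K, L} ∈ τ ✓.
Open sets in the quotient: τ_Q = {{}, {[H=I], [J], [K], [L]}} (2 elements).


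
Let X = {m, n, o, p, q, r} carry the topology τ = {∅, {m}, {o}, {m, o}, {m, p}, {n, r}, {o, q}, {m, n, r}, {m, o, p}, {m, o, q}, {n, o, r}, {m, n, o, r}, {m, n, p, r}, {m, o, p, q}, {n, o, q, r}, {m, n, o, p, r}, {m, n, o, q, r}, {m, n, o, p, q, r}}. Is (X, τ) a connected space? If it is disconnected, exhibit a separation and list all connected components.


(X, τ) is disconnected; components = [{m, p}, {n, r}, {o, q}].

Find clopen sets (U ∈ τ with X ∖ U ∈ τ):
  U = ∅, X ∖ U = {m, n, o, p, q, r} — both open, so U is clopen.
  U = {m, p}, X ∖ U = {n, o, q, r} — both open, so U is clopen.
  U = {n, r}, X ∖ U = {m, o, p, q} — both open, so U is clopen.
  U = {o, q}, X ∖ U = {m, n, p, r} — both open, so U is clopen.
  U = {m, n, p, r}, X ∖ U = {o, q} — both open, so U is clopen.
  U = {m, o, p, q}, X ∖ U = {n, r} — both open, so U is clopen.
  U = {n, o, q, r}, X ∖ U = {m, p} — both open, so U is clopen.
  U = {m, n, o, p, q, r}, X ∖ U = ∅ — both open, so U is clopen.
Nontrivial clopen(s) exist: e.g. {m, o, p, q}. So (X, τ) is disconnected.
Compute connected components by grouping points that agree on all clopens:
  component: {m, p}
  component: {n, r}
  component: {o, q}


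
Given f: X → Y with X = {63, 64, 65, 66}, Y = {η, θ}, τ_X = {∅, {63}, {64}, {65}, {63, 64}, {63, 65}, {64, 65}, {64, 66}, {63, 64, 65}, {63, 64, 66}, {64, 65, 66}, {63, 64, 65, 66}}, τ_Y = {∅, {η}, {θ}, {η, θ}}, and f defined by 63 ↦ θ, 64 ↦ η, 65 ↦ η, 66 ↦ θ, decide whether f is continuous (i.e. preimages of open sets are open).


f is NOT continuous.

Compute f^{-1}(U) for each U ∈ τ_Y:
  U = ∅: f^{-1}(U) = ∅ ∈ τ_X ✓.
  U = {η}: f^{-1}(U) = {64, 65} ∈ τ_X ✓.
  U = {θ}: f^{-1}(U) = {63, 66} ∉ τ_X ✗.
  U = {η, θ}: f^{-1}(U) = {63, 64, 65, 66} ∈ τ_X ✓.
Found U = {θ} with f^{-1}(U) = {63, 66} not in τ_X. Therefore f is NOT continuous.


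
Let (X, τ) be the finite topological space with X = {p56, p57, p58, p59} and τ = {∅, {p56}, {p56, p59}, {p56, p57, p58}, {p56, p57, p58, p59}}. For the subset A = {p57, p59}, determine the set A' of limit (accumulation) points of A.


A' = {p58}

For each x ∈ X, list the open sets U ∈ τ with x ∈ U, then check whether U ∩ (A ∖ {x}) ≠ ∅ for every such U.
  x = p56: open {p56} ∋ x has {p56} ∩ (A ∖ {p56}) = ∅, so x is NOT a limit point.
  x = p57: open {p56, p57, p58} ∋ x has {p56, p57, p58} ∩ (A ∖ {p57}) = ∅, so x is NOT a limit point.
  x = p58: opens ∋ x are {p56, p57, p58}, {p56, p57, p58, p59}; each meets A ∖ {p58}, so x IS a limit point.
  x = p59: open {p56, p59} ∋ x has {p56, p59} ∩ (A ∖ {p59}) = ∅, so x is NOT a limit point.
Collecting: A' = {p58}.


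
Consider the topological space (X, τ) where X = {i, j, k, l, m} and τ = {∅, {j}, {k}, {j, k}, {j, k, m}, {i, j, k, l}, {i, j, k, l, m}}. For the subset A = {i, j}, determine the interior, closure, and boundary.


int(A) = {j}, cl(A) = {i, j, l, m}, ∂A = {i, l, m}.

Closed sets in (X, τ) are complements of opens:
  closed(X, τ) = {∅, {m}, {i, l}, {i, l, m}, {i, j, l, m}, {i, k, l, m}, {i, j, k, l, m}}.
int(A) = ⋃ {U ∈ τ : U ⊆ A}. Opens contained in A: ∅, {j}.
Taking the union of these: int(A) = {j}.
cl(A) = ⋂ {C closed : A ⊆ C}. Closed sets containing A: {i, j, l, m}, {i, j, k, l, m}.
Intersecting these: cl(A) = {i, j, l, m}.
∂A = cl(A) ∖ int(A) = {i, j, l, m} ∖ {j} = {i, l, m}.


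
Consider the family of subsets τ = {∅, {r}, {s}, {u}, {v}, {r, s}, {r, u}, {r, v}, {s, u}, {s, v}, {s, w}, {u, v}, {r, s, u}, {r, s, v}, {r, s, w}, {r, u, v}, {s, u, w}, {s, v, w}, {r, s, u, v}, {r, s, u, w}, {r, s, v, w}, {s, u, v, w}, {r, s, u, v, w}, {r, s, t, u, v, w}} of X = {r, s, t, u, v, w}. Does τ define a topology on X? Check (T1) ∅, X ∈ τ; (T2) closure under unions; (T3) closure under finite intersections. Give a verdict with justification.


τ is NOT a topology on X.

Axiom (T1): ∅ ∈ τ? Yes; X ∈ τ? Yes.
Axiom (T2/T3): check pairwise unions and intersections of members of τ.
Counterexample for (T2): {s} ∪ {u, v} = {s, u, v} ∉ τ. Therefore τ is NOT a topology.


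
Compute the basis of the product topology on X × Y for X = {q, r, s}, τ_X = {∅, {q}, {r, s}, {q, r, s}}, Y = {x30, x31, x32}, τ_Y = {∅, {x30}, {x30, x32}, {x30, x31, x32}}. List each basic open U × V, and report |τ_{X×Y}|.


Basis B = {∅ × ∅, {q} × {x30}, {q} × {x30, x32}, {r, s} × {x30}, {q} × {x30, x31, x32}, {q, r, s} × {x30}, {r, s} × {x30, x32}, {q, r, s} × {x30, x32}, {r, s} × {x30, x31, x32}, {q, r, s} × {x30, x31, x32}}; |τ_{X×Y}| = 16.

Enumerate products U × V with U ∈ τ_X, V ∈ τ_Y (deduplicated):
  ∅ × ∅ = {} (∅)
  {q} × {x30} = {(q,x30)}
  {q} × {x30, x32} = {(q,x30), (q,x32)}
  {r, s} × {x30} = {(r,x30), (s,x30)}
  {q} × {x30, x31, x32} = {(q,x30), (q,x31), (q,x32)}
  {q, r, s} × {x30} = {(q,x30), (r,x30), (s,x30)}
  {r, s} × {x30, x32} = {(r,x30), (r,x32), (s,x30), (s,x32)}
  {q, r, s} × {x30, x32} = {(q,x30), (q,x32), (r,x30), (r,x32), (s,x30), (s,x32)}
  {r, s} × {x30, x31, x32} = {(r,x30), (r,x31), (r,x32), (s,x30), (s,x31), (s,x32)}
  {q, r, s} × {x30, x31, x32} = {(q,x30), (q,x31), (q,x32), (r,x30), (r,x31), (r,x32), (s,x30), (s,x31), (s,x32)}
These 10 distinct sets form the basis B.
Close under arbitrary unions to get τ_{X×Y}; counting gives |τ_{X×Y}| = 16.


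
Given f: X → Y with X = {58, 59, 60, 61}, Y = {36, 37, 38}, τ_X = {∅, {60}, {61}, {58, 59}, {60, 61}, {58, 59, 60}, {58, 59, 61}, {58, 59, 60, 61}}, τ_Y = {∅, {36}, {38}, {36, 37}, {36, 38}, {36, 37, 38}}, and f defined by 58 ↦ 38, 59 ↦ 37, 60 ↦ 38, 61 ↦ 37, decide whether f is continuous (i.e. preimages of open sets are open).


f is NOT continuous.

Compute f^{-1}(U) for each U ∈ τ_Y:
  U = ∅: f^{-1}(U) = ∅ ∈ τ_X ✓.
  U = {36}: f^{-1}(U) = ∅ ∈ τ_X ✓.
  U = {38}: f^{-1}(U) = {58, 60} ∉ τ_X ✗.
  U = {36, 37}: f^{-1}(U) = {59, 61} ∉ τ_X ✗.
  U = {36, 38}: f^{-1}(U) = {58, 60} ∉ τ_X ✗.
  U = {36, 37, 38}: f^{-1}(U) = {58, 59, 60, 61} ∈ τ_X ✓.
Found U = {38} with f^{-1}(U) = {58, 60} not in τ_X. Therefore f is NOT continuous.


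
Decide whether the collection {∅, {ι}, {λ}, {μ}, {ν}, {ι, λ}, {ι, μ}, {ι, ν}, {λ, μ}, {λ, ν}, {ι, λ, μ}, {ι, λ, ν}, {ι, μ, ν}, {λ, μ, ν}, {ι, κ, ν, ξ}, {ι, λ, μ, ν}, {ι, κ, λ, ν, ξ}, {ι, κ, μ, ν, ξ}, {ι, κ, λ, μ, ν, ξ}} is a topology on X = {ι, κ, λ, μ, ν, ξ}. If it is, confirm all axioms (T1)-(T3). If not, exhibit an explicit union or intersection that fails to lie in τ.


τ is NOT a topology on X.

Axiom (T1): ∅ ∈ τ? Yes; X ∈ τ? Yes.
Axiom (T2/T3): check pairwise unions and intersections of members of τ.
Counterexample for (T2): {μ} ∪ {ν} = {μ, ν} ∉ τ. Therefore τ is NOT a topology.


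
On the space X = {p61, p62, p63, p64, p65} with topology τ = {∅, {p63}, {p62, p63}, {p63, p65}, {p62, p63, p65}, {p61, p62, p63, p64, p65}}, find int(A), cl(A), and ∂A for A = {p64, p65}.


int(A) = ∅, cl(A) = {p61, p64, p65}, ∂A = {p61, p64, p65}.

Closed sets in (X, τ) are complements of opens:
  closed(X, τ) = {∅, {p61, p64}, {p61, p62, p64}, {p61, p64, p65}, {p61, p62, p64, p65}, {p61, p62, p63, p64, p65}}.
int(A) = ⋃ {U ∈ τ : U ⊆ A}. Opens contained in A: ∅.
Taking the union of these: int(A) = ∅.
cl(A) = ⋂ {C closed : A ⊆ C}. Closed sets containing A: {p61, p64, p65}, {p61, p62, p64, p65}, {p61, p62, p63, p64, p65}.
Intersecting these: cl(A) = {p61, p64, p65}.
∂A = cl(A) ∖ int(A) = {p61, p64, p65} ∖ ∅ = {p61, p64, p65}.


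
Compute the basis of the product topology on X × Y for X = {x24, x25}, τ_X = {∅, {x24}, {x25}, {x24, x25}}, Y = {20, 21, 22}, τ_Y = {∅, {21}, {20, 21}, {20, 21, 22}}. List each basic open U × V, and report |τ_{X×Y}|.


Basis B = {∅ × ∅, {x24} × {21}, {x25} × {21}, {x24} × {20, 21}, {x24, x25} × {21}, {x25} × {20, 21}, {x24} × {20, 21, 22}, {x25} × {20, 21, 22}, {x24, x25} × {20, 21}, {x24, x25} × {20, 21, 22}}; |τ_{X×Y}| = 16.

Enumerate products U × V with U ∈ τ_X, V ∈ τ_Y (deduplicated):
  ∅ × ∅ = {} (∅)
  {x24} × {21} = {(x24,21)}
  {x25} × {21} = {(x25,21)}
  {x24} × {20, 21} = {(x24,20), (x24,21)}
  {x24, x25} × {21} = {(x24,21), (x25,21)}
  {x25} × {20, 21} = {(x25,20), (x25,21)}
  {x24} × {20, 21, 22} = {(x24,20), (x24,21), (x24,22)}
  {x25} × {20, 21, 22} = {(x25,20), (x25,21), (x25,22)}
  {x24, x25} × {20, 21} = {(x24,20), (x24,21), (x25,20), (x25,21)}
  {x24, x25} × {20, 21, 22} = {(x24,20), (x24,21), (x24,22), (x25,20), (x25,21), (x25,22)}
These 10 distinct sets form the basis B.
Close under arbitrary unions to get τ_{X×Y}; counting gives |τ_{X×Y}| = 16.


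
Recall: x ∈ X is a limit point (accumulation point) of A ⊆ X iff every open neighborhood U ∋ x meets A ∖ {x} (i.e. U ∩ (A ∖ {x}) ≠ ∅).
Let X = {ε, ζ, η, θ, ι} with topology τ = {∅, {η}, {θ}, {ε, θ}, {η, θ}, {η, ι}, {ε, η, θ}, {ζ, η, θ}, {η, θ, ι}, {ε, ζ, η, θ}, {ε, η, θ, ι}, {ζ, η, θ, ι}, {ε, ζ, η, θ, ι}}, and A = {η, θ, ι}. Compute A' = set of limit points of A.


A' = {ε, ζ, ι}

For each x ∈ X, list the open sets U ∈ τ with x ∈ U, then check whether U ∩ (A ∖ {x}) ≠ ∅ for every such U.
  x = ε: opens ∋ x are {ε, θ}, {ε, η, θ}, {ε, ζ, η, θ}, {ε, η, θ, ι}, {ε, ζ, η, θ, ι}; each meets A ∖ {ε}, so x IS a limit point.
  x = ζ: opens ∋ x are {ζ, η, θ}, {ε, ζ, η, θ}, {ζ, η, θ, ι}, {ε, ζ, η, θ, ι}; each meets A ∖ {ζ}, so x IS a limit point.
  x = η: open {η} ∋ x has {η} ∩ (A ∖ {η}) = ∅, so x is NOT a limit point.
  x = θ: open {θ} ∋ x has {θ} ∩ (A ∖ {θ}) = ∅, so x is NOT a limit point.
  x = ι: opens ∋ x are {η, ι}, {η, θ, ι}, {ε, η, θ, ι}, {ζ, η, θ, ι}, {ε, ζ, η, θ, ι}; each meets A ∖ {ι}, so x IS a limit point.
Collecting: A' = {ε, ζ, ι}.


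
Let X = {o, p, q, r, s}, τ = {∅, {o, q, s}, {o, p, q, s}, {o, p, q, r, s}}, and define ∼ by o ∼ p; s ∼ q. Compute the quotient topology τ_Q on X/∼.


X/∼ = {[o=p], [q=s], [r]}; |τ_Q| = 3.

Equivalence classes: [o=p], [q=s], [r].
Quotient map π: X → X/∼ sends o ↦ [o=p], p ↦ [o=p], q ↦ [q=s], r ↦ [r], s ↦ [q=s].
For each subset V ⊆ X/∼, compute π^{-1}(V) ⊆ X and check whether π^{-1}(V) ∈ τ. V is open in τ_Q iff π^{-1}(V) ∈ τ.
  V = {}: π^{-1}(V) = ∅ ∈ τ ✓.
  V = {[o=p]}: π^{-1}(V) = {o, p} ∉ τ ✗.
  V = {[q=s]}: π^{-1}(V) = {q, s} ∉ τ ✗.
  V = {[o=p], [q=s]}: π^{-1}(V) = {o, p, q, s} ∈ τ ✓.
  V = {[r]}: π^{-1}(V) = {r} ∉ τ ✗.
  V = {[o=p], [r]}: π^{-1}(V) = {o, p, r} ∉ τ ✗.
  V = {[q=s], [r]}: π^{-1}(V) = {q, r, s} ∉ τ ✗.
  V = {[o=p], [q=s], [r]}: π^{-1}(V) = {o, p, q, r, s} ∈ τ ✓.
Open sets in the quotient: τ_Q = {{}, {[o=p], [q=s]}, {[o=p], [q=s], [r]}} (3 elements).


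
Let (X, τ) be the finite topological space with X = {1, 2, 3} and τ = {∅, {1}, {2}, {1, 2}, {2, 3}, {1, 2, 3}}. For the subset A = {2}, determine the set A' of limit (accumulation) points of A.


A' = {3}

For each x ∈ X, list the open sets U ∈ τ with x ∈ U, then check whether U ∩ (A ∖ {x}) ≠ ∅ for every such U.
  x = 1: open {1} ∋ x has {1} ∩ (A ∖ {1}) = ∅, so x is NOT a limit point.
  x = 2: open {2} ∋ x has {2} ∩ (A ∖ {2}) = ∅, so x is NOT a limit point.
  x = 3: opens ∋ x are {2, 3}, {1, 2, 3}; each meets A ∖ {3}, so x IS a limit point.
Collecting: A' = {3}.


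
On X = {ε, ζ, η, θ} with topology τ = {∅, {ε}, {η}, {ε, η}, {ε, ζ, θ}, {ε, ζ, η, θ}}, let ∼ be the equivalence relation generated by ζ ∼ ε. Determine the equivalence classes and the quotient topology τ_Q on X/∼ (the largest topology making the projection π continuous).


X/∼ = {[ε=ζ], [η], [θ]}; |τ_Q| = 4.

Equivalence classes: [ε=ζ], [η], [θ].
Quotient map π: X → X/∼ sends ε ↦ [ε=ζ], ζ ↦ [ε=ζ], η ↦ [η], θ ↦ [θ].
For each subset V ⊆ X/∼, compute π^{-1}(V) ⊆ X and check whether π^{-1}(V) ∈ τ. V is open in τ_Q iff π^{-1}(V) ∈ τ.
  V = {}: π^{-1}(V) = ∅ ∈ τ ✓.
  V = {[ε=ζ]}: π^{-1}(V) = {ε, ζ} ∉ τ ✗.
  V = {[η]}: π^{-1}(V) = {η} ∈ τ ✓.
  V = {[ε=ζ], [η]}: π^{-1}(V) = {ε, ζ, η} ∉ τ ✗.
  V = {[θ]}: π^{-1}(V) = {θ} ∉ τ ✗.
  V = {[ε=ζ], [θ]}: π^{-1}(V) = {ε, ζ, θ} ∈ τ ✓.
  V = {[η], [θ]}: π^{-1}(V) = {η, θ} ∉ τ ✗.
  V = {[ε=ζ], [η], [θ]}: π^{-1}(V) = {ε, ζ, η, θ} ∈ τ ✓.
Open sets in the quotient: τ_Q = {{}, {[η]}, {[ε=ζ], [θ]}, {[ε=ζ], [η], [θ]}} (4 elements).


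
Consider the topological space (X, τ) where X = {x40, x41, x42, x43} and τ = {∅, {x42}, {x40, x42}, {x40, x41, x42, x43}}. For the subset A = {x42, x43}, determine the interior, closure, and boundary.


int(A) = {x42}, cl(A) = {x40, x41, x42, x43}, ∂A = {x40, x41, x43}.

Closed sets in (X, τ) are complements of opens:
  closed(X, τ) = {∅, {x41, x43}, {x40, x41, x43}, {x40, x41, x42, x43}}.
int(A) = ⋃ {U ∈ τ : U ⊆ A}. Opens contained in A: ∅, {x42}.
Taking the union of these: int(A) = {x42}.
cl(A) = ⋂ {C closed : A ⊆ C}. Closed sets containing A: {x40, x41, x42, x43}.
Intersecting these: cl(A) = {x40, x41, x42, x43}.
∂A = cl(A) ∖ int(A) = {x40, x41, x42, x43} ∖ {x42} = {x40, x41, x43}.


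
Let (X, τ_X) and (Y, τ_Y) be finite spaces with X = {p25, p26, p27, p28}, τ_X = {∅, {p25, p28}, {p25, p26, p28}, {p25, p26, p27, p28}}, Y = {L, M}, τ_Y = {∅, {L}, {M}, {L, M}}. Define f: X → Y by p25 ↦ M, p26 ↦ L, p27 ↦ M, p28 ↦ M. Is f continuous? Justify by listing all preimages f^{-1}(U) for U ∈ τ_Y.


f is NOT continuous.

Compute f^{-1}(U) for each U ∈ τ_Y:
  U = ∅: f^{-1}(U) = ∅ ∈ τ_X ✓.
  U = {L}: f^{-1}(U) = {p26} ∉ τ_X ✗.
  U = {M}: f^{-1}(U) = {p25, p27, p28} ∉ τ_X ✗.
  U = {L, M}: f^{-1}(U) = {p25, p26, p27, p28} ∈ τ_X ✓.
Found U = {L} with f^{-1}(U) = {p26} not in τ_X. Therefore f is NOT continuous.


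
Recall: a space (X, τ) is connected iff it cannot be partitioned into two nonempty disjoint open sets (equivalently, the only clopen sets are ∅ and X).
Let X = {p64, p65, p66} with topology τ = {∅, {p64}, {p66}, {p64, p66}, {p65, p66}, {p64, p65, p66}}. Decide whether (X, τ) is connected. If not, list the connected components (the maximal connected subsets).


(X, τ) is disconnected; components = [{p64}, {p65, p66}].

Find clopen sets (U ∈ τ with X ∖ U ∈ τ):
  U = ∅, X ∖ U = {p64, p65, p66} — both open, so U is clopen.
  U = {p64}, X ∖ U = {p65, p66} — both open, so U is clopen.
  U = {p65, p66}, X ∖ U = {p64} — both open, so U is clopen.
  U = {p64, p65, p66}, X ∖ U = ∅ — both open, so U is clopen.
Nontrivial clopen(s) exist: e.g. {p64}. So (X, τ) is disconnected.
Compute connected components by grouping points that agree on all clopens:
  component: {p64}
  component: {p65, p66}


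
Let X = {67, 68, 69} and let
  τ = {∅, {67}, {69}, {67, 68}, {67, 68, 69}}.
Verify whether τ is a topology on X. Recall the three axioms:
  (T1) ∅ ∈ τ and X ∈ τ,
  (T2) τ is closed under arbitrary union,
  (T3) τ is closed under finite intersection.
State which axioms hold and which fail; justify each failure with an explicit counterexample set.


τ is NOT a topology on X.

Axiom (T1): ∅ ∈ τ? Yes; X ∈ τ? Yes.
Axiom (T2/T3): check pairwise unions and intersections of members of τ.
Counterexample for (T2): {67} ∪ {69} = {67, 69} ∉ τ. Therefore τ is NOT a topology.


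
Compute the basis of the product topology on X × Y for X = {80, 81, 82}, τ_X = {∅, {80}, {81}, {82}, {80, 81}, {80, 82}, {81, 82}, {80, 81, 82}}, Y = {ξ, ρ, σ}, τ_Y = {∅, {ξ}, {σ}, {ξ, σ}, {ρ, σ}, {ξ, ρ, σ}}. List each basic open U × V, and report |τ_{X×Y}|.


Basis B = {∅ × ∅, {80} × {ξ}, {80} × {σ}, {81} × {ξ}, {81} × {σ}, {82} × {ξ}, {82} × {σ}, {80} × {ξ, σ}, {80, 81} × {ξ}, {80, 82} × {ξ}, {80} × {ρ, σ}, {80, 81} × {σ}, {80, 82} × {σ}, {81} × {ξ, σ}, {81, 82} × {ξ}, {81} × {ρ, σ}, {81, 82} × {σ}, {82} × {ξ, σ}, {82} × {ρ, σ}, {80} × {ξ, ρ, σ}, {80, 81, 82} × {ξ}, {80, 81, 82} × {σ}, {81} × {ξ, ρ, σ}, {82} × {ξ, ρ, σ}, {80, 81} × {ξ, σ}, {80, 82} × {ξ, σ}, {80, 81} × {ρ, σ}, {80, 82} × {ρ, σ}, {81, 82} × {ξ, σ}, {81, 82} × {ρ, σ}, {80, 81} × {ξ, ρ, σ}, {80, 82} × {ξ, ρ, σ}, {80, 81, 82} × {ξ, σ}, {80, 81, 82} × {ρ, σ}, {81, 82} × {ξ, ρ, σ}, {80, 81, 82} × {ξ, ρ, σ}}; |τ_{X×Y}| = 216.

Enumerate products U × V with U ∈ τ_X, V ∈ τ_Y (deduplicated):
  ∅ × ∅ = {} (∅)
  {80} × {ξ} = {(80,ξ)}
  {80} × {σ} = {(80,σ)}
  {81} × {ξ} = {(81,ξ)}
  {81} × {σ} = {(81,σ)}
  {82} × {ξ} = {(82,ξ)}
  {82} × {σ} = {(82,σ)}
  {80} × {ξ, σ} = {(80,ξ), (80,σ)}
  {80, 81} × {ξ} = {(80,ξ), (81,ξ)}
  {80, 82} × {ξ} = {(80,ξ), (82,ξ)}
  {80} × {ρ, σ} = {(80,ρ), (80,σ)}
  {80, 81} × {σ} = {(80,σ), (81,σ)}
  {80, 82} × {σ} = {(80,σ), (82,σ)}
  {81} × {ξ, σ} = {(81,ξ), (81,σ)}
  {81, 82} × {ξ} = {(81,ξ), (82,ξ)}
  {81} × {ρ, σ} = {(81,ρ), (81,σ)}
  {81, 82} × {σ} = {(81,σ), (82,σ)}
  {82} × {ξ, σ} = {(82,ξ), (82,σ)}
  {82} × {ρ, σ} = {(82,ρ), (82,σ)}
  {80} × {ξ, ρ, σ} = {(80,ξ), (80,ρ), (80,σ)}
  {80, 81, 82} × {ξ} = {(80,ξ), (81,ξ), (82,ξ)}
  {80, 81, 82} × {σ} = {(80,σ), (81,σ), (82,σ)}
  {81} × {ξ, ρ, σ} = {(81,ξ), (81,ρ), (81,σ)}
  {82} × {ξ, ρ, σ} = {(82,ξ), (82,ρ), (82,σ)}
  {80, 81} × {ξ, σ} = {(80,ξ), (80,σ), (81,ξ), (81,σ)}
  {80, 82} × {ξ, σ} = {(80,ξ), (80,σ), (82,ξ), (82,σ)}
  {80, 81} × {ρ, σ} = {(80,ρ), (80,σ), (81,ρ), (81,σ)}
  {80, 82} × {ρ, σ} = {(80,ρ), (80,σ), (82,ρ), (82,σ)}
  {81, 82} × {ξ, σ} = {(81,ξ), (81,σ), (82,ξ), (82,σ)}
  {81, 82} × {ρ, σ} = {(81,ρ), (81,σ), (82,ρ), (82,σ)}
  {80, 81} × {ξ, ρ, σ} = {(80,ξ), (80,ρ), (80,σ), (81,ξ), (81,ρ), (81,σ)}
  {80, 82} × {ξ, ρ, σ} = {(80,ξ), (80,ρ), (80,σ), (82,ξ), (82,ρ), (82,σ)}
  {80, 81, 82} × {ξ, σ} = {(80,ξ), (80,σ), (81,ξ), (81,σ), (82,ξ), (82,σ)}
  {80, 81, 82} × {ρ, σ} = {(80,ρ), (80,σ), (81,ρ), (81,σ), (82,ρ), (82,σ)}
  {81, 82} × {ξ, ρ, σ} = {(81,ξ), (81,ρ), (81,σ), (82,ξ), (82,ρ), (82,σ)}
  {80, 81, 82} × {ξ, ρ, σ} = {(80,ξ), (80,ρ), (80,σ), (81,ξ), (81,ρ), (81,σ), (82,ξ), (82,ρ), (82,σ)}
These 36 distinct sets form the basis B.
Close under arbitrary unions to get τ_{X×Y}; counting gives |τ_{X×Y}| = 216.


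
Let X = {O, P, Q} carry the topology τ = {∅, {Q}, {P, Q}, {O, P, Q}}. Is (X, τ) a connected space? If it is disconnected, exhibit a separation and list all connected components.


(X, τ) is connected.

Find clopen sets (U ∈ τ with X ∖ U ∈ τ):
  U = ∅, X ∖ U = {O, P, Q} — both open, so U is clopen.
  U = {O, P, Q}, X ∖ U = ∅ — both open, so U is clopen.
Only trivial clopens (∅ and X) exist, so (X, τ) is connected.
Compute connected components by grouping points that agree on all clopens:
  component: {O, P, Q}


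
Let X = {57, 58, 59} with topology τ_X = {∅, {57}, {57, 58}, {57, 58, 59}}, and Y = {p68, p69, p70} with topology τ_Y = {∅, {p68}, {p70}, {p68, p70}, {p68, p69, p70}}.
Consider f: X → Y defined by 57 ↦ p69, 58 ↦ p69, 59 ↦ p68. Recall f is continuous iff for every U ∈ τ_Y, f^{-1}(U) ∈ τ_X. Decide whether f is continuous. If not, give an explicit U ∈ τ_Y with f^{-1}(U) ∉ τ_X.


f is NOT continuous.

Compute f^{-1}(U) for each U ∈ τ_Y:
  U = ∅: f^{-1}(U) = ∅ ∈ τ_X ✓.
  U = {p68}: f^{-1}(U) = {59} ∉ τ_X ✗.
  U = {p70}: f^{-1}(U) = ∅ ∈ τ_X ✓.
  U = {p68, p70}: f^{-1}(U) = {59} ∉ τ_X ✗.
  U = {p68, p69, p70}: f^{-1}(U) = {57, 58, 59} ∈ τ_X ✓.
Found U = {p68} with f^{-1}(U) = {59} not in τ_X. Therefore f is NOT continuous.


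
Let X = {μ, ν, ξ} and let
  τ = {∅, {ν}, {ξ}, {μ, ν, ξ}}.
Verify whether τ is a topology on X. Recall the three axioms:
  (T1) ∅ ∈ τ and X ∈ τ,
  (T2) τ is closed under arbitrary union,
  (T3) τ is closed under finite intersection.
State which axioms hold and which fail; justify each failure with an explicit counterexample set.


τ is NOT a topology on X.

Axiom (T1): ∅ ∈ τ? Yes; X ∈ τ? Yes.
Axiom (T2/T3): check pairwise unions and intersections of members of τ.
Counterexample for (T2): {ν} ∪ {ξ} = {ν, ξ} ∉ τ. Therefore τ is NOT a topology.


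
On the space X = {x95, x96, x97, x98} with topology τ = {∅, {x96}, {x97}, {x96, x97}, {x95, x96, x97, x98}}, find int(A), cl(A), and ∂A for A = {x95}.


int(A) = ∅, cl(A) = {x95, x98}, ∂A = {x95, x98}.

Closed sets in (X, τ) are complements of opens:
  closed(X, τ) = {∅, {x95, x98}, {x95, x96, x98}, {x95, x97, x98}, {x95, x96, x97, x98}}.
int(A) = ⋃ {U ∈ τ : U ⊆ A}. Opens contained in A: ∅.
Taking the union of these: int(A) = ∅.
cl(A) = ⋂ {C closed : A ⊆ C}. Closed sets containing A: {x95, x98}, {x95, x96, x98}, {x95, x97, x98}, {x95, x96, x97, x98}.
Intersecting these: cl(A) = {x95, x98}.
∂A = cl(A) ∖ int(A) = {x95, x98} ∖ ∅ = {x95, x98}.


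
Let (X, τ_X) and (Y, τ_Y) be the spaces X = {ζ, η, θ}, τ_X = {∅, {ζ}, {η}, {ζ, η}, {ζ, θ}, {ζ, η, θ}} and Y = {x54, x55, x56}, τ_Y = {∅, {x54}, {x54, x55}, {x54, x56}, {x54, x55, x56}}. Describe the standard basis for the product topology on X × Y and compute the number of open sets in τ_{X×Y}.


Basis B = {∅ × ∅, {ζ} × {x54}, {η} × {x54}, {ζ} × {x54, x55}, {ζ} × {x54, x56}, {ζ, η} × {x54}, {ζ, θ} × {x54}, {η} × {x54, x55}, {η} × {x54, x56}, {ζ} × {x54, x55, x56}, {ζ, η, θ} × {x54}, {η} × {x54, x55, x56}, {ζ, η} × {x54, x55}, {ζ, θ} × {x54, x55}, {ζ, η} × {x54, x56}, {ζ, θ} × {x54, x56}, {ζ, η} × {x54, x55, x56}, {ζ, θ} × {x54, x55, x56}, {ζ, η, θ} × {x54, x55}, {ζ, η, θ} × {x54, x56}, {ζ, η, θ} × {x54, x55, x56}}; |τ_{X×Y}| = 70.

Enumerate products U × V with U ∈ τ_X, V ∈ τ_Y (deduplicated):
  ∅ × ∅ = {} (∅)
  {ζ} × {x54} = {(ζ,x54)}
  {η} × {x54} = {(η,x54)}
  {ζ} × {x54, x55} = {(ζ,x54), (ζ,x55)}
  {ζ} × {x54, x56} = {(ζ,x54), (ζ,x56)}
  {ζ, η} × {x54} = {(ζ,x54), (η,x54)}
  {ζ, θ} × {x54} = {(ζ,x54), (θ,x54)}
  {η} × {x54, x55} = {(η,x54), (η,x55)}
  {η} × {x54, x56} = {(η,x54), (η,x56)}
  {ζ} × {x54, x55, x56} = {(ζ,x54), (ζ,x55), (ζ,x56)}
  {ζ, η, θ} × {x54} = {(ζ,x54), (η,x54), (θ,x54)}
  {η} × {x54, x55, x56} = {(η,x54), (η,x55), (η,x56)}
  {ζ, η} × {x54, x55} = {(ζ,x54), (ζ,x55), (η,x54), (η,x55)}
  {ζ, θ} × {x54, x55} = {(ζ,x54), (ζ,x55), (θ,x54), (θ,x55)}
  {ζ, η} × {x54, x56} = {(ζ,x54), (ζ,x56), (η,x54), (η,x56)}
  {ζ, θ} × {x54, x56} = {(ζ,x54), (ζ,x56), (θ,x54), (θ,x56)}
  {ζ, η} × {x54, x55, x56} = {(ζ,x54), (ζ,x55), (ζ,x56), (η,x54), (η,x55), (η,x56)}
  {ζ, θ} × {x54, x55, x56} = {(ζ,x54), (ζ,x55), (ζ,x56), (θ,x54), (θ,x55), (θ,x56)}
  {ζ, η, θ} × {x54, x55} = {(ζ,x54), (ζ,x55), (η,x54), (η,x55), (θ,x54), (θ,x55)}
  {ζ, η, θ} × {x54, x56} = {(ζ,x54), (ζ,x56), (η,x54), (η,x56), (θ,x54), (θ,x56)}
  {ζ, η, θ} × {x54, x55, x56} = {(ζ,x54), (ζ,x55), (ζ,x56), (η,x54), (η,x55), (η,x56), (θ,x54), (θ,x55), (θ,x56)}
These 21 distinct sets form the basis B.
Close under arbitrary unions to get τ_{X×Y}; counting gives |τ_{X×Y}| = 70.


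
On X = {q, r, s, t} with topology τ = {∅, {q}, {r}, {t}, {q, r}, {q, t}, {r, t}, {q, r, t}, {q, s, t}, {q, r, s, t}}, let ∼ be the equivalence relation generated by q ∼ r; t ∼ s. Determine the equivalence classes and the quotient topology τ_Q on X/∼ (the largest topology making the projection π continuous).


X/∼ = {[q=r], [s=t]}; |τ_Q| = 3.

Equivalence classes: [q=r], [s=t].
Quotient map π: X → X/∼ sends q ↦ [q=r], r ↦ [q=r], s ↦ [s=t], t ↦ [s=t].
For each subset V ⊆ X/∼, compute π^{-1}(V) ⊆ X and check whether π^{-1}(V) ∈ τ. V is open in τ_Q iff π^{-1}(V) ∈ τ.
  V = {}: π^{-1}(V) = ∅ ∈ τ ✓.
  V = {[q=r]}: π^{-1}(V) = {q, r} ∈ τ ✓.
  V = {[s=t]}: π^{-1}(V) = {s, t} ∉ τ ✗.
  V = {[q=r], [s=t]}: π^{-1}(V) = {q, r, s, t} ∈ τ ✓.
Open sets in the quotient: τ_Q = {{}, {[q=r]}, {[q=r], [s=t]}} (3 elements).


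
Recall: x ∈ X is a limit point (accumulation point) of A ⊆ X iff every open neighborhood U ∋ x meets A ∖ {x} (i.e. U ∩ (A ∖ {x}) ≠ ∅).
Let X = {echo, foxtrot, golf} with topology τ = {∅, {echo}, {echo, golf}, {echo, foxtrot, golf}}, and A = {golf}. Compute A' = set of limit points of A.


A' = {foxtrot}

For each x ∈ X, list the open sets U ∈ τ with x ∈ U, then check whether U ∩ (A ∖ {x}) ≠ ∅ for every such U.
  x = echo: open {echo} ∋ x has {echo} ∩ (A ∖ {echo}) = ∅, so x is NOT a limit point.
  x = foxtrot: opens ∋ x are {echo, foxtrot, golf}; each meets A ∖ {foxtrot}, so x IS a limit point.
  x = golf: open {echo, golf} ∋ x has {echo, golf} ∩ (A ∖ {golf}) = ∅, so x is NOT a limit point.
Collecting: A' = {foxtrot}.
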